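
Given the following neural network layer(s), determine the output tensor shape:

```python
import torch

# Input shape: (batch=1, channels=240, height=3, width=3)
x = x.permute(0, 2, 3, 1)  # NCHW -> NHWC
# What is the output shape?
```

Input: (1, 240, 3, 3) -> Output: (1, 3, 3, 240)

Answer: (1, 3, 3, 240)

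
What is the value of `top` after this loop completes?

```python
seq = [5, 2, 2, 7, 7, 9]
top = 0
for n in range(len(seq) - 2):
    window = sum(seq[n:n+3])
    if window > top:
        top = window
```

Max sum of 3-element window in [5, 2, 2, 7, 7, 9]
`top` takes the values: 0 → 9 → 11 → 16 → 23

Answer: 23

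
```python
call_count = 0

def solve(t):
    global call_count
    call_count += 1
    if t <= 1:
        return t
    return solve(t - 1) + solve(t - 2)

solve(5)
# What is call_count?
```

Calls(t) = 1 + Calls(t-1) + Calls(t-2); Calls(0)=Calls(1)=1. For t=5 this gives 15.

Answer: 15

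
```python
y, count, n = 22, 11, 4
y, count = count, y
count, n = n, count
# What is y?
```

Trace:
`y, count, n = 22, 11, 4` → y = 22; count = 11; n = 4
`y, count = count, y` → y = 11; count = 22
`count, n = n, count` → count = 4; n = 22
So y = 11

Answer: 11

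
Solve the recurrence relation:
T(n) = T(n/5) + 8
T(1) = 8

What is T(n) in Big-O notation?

Each step divides n by 5 and adds 8. After log_5(n) steps we reach T(1)=8. So T(n) = 8·log_5(n) + 8 = O(log n).

Answer: O(log n)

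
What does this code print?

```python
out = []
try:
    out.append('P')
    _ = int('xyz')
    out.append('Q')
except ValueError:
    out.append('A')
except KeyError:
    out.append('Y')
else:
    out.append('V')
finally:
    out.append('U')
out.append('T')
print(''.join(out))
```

Execution trace: 'P' (try body) → 'A' (except ValueError) → 'U' (finally) → 'T' (after the try/except). Output: PAUT

Answer: PAUT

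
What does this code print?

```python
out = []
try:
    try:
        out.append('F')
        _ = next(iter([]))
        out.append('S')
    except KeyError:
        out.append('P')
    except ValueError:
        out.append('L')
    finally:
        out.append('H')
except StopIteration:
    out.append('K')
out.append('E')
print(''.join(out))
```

Execution trace: 'F' (try body) → 'H' (finally) → 'K' (outer except StopIteration) → 'E' (after the try/except). Output: FHKE

Answer: FHKE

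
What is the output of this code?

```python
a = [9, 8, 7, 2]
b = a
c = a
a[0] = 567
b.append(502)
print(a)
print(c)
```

Key concept: multiple aliases.
Step by step:
`a = [9, 8, 7, 2]` → a = [9, 8, 7, 2]
`b = a` → b = [9, 8, 7, 2] (same object as a)
`c = a` → c = [9, 8, 7, 2] (same object as a, b)
`a[0] = 567` → a = [567, 8, 7, 2] (same object as b, c); b = [567, 8, 7, 2] (same object as a, c); c = [567, 8, 7, 2] (same object as a, b)
`b.append(502)` → a = [567, 8, 7, 2, 502] (same object as b, c); b = [567, 8, 7, 2, 502] (same object as a, c); c = [567, 8, 7, 2, 502] (same object as a, b)
`print(a)` → prints [567, 8, 7, 2, 502]
`print(c)` → prints [567, 8, 7, 2, 502]

Answer:
[567, 8, 7, 2, 502]
[567, 8, 7, 2, 502]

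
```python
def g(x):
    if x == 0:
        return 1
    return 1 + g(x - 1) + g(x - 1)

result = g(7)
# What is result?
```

g(x) = 1 + 2·g(x-1), g(0)=1. Closed form: (1+1)·2^7 - 1 = 255.

Answer: 255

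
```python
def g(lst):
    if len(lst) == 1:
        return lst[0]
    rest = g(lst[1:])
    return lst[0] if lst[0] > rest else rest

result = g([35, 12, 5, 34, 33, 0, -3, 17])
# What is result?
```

Recursive max over [35, 12, 5, 34, 33, 0, -3, 17] = 35

Answer: 35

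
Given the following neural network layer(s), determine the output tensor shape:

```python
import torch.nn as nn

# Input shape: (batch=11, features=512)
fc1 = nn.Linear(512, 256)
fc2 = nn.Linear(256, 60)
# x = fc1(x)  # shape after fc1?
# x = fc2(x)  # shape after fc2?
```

Input: (11, 512) -> after fc1: (11, 256) -> Output: (11, 60)

Answer: (11, 60)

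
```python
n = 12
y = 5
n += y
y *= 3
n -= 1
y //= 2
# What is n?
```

Trace:
`n = 12` → n = 12
`y = 5` → y = 5
`n += y` → n = 17
`y *= 3` → y = 15
`n -= 1` → n = 16
`y //= 2` → y = 7
So n = 16

Answer: 16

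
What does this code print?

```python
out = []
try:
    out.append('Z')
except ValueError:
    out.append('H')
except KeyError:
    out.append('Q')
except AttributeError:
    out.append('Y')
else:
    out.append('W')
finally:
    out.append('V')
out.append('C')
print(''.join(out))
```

Execution trace: 'Z' (try body, no exception) → 'W' (else) → 'V' (finally) → 'C' (after the try/except). Output: ZWVC

Answer: ZWVC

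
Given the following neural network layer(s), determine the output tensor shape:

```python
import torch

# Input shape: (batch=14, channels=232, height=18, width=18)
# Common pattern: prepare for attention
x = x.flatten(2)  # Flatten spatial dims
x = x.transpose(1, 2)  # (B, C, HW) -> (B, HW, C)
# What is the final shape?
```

Input: (14, 232, 18, 18) -> after flatten(2): (14, 232, 324) -> Output: (14, 324, 232)

Answer: (14, 324, 232)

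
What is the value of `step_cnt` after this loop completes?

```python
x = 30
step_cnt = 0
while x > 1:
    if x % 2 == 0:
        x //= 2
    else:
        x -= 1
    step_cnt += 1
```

Steps to reduce 30 to 1
`step_cnt` takes the values: 0 → 1 → 2 → 3 → 4 → 5 → 6 → 7

Answer: 7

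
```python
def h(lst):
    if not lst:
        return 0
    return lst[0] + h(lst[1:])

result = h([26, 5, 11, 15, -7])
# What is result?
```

26 + 5 + 11 + 15 + (-7) + 0 = 50

Answer: 50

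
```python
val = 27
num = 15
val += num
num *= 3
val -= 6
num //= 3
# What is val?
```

Trace:
`val = 27` → val = 27
`num = 15` → num = 15
`val += num` → val = 42
`num *= 3` → num = 45
`val -= 6` → val = 36
`num //= 3` → num = 15
So val = 36

Answer: 36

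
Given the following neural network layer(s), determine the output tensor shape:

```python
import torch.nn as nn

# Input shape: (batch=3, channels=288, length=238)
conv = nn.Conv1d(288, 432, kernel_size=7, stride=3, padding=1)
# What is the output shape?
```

Input: (3, 288, 238) -> Output: (3, 432, 78)

Answer: (3, 432, 78)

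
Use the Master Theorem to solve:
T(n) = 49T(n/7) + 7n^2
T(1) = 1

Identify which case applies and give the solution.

a=49, b=7, f(n)=7n^2. log_7(49) = 2. Since c=2 = 2, Case 2 applies: T(n) = Θ(n^log_b(a) · log n) = O(n^2 log n).

Answer: O(n^2 log n) - Case 2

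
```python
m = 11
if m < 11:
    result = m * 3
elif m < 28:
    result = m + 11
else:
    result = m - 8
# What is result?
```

Trace:
`m = 11` → m = 11
`if m < 11: ...` → m < 11 is False, m < 28 is True → result = 22
So result = 22

Answer: 22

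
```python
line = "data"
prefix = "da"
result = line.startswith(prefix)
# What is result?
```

Trace:
`line = "data"` → line = 'data'
`prefix = "da"` → prefix = 'da'
`result = line.startswith(prefix)` → result = True
So result = True

Answer: True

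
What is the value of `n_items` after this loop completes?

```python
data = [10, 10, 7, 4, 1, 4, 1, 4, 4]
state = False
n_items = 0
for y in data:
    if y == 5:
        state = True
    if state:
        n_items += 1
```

Count elements after first 5 in [10, 10, 7, 4, 1, 4, 1, 4, 4]
`n_items` takes the values: 0

Answer: 0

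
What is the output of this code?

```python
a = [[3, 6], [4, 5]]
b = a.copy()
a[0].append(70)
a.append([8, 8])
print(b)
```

Key concept: shallow copy with nested lists.
Step by step:
`a = [[3, 6], [4, 5]]` → a = [[3, 6], [4, 5]]
`b = a.copy()` → b = [[3, 6], [4, 5]]
`a[0].append(70)` → a = [[3, 6, 70], [4, 5]]; b = [[3, 6, 70], [4, 5]]
`a.append([8, 8])` → a = [[3, 6, 70], [4, 5], [8, 8]]
`print(b)` → prints [[3, 6, 70], [4, 5]]

Answer: [[3, 6, 70], [4, 5]]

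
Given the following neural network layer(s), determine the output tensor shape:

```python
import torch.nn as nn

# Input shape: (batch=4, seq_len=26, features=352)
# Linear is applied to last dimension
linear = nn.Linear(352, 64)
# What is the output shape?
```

Input: (4, 26, 352) -> Output: (4, 26, 64)

Answer: (4, 26, 64)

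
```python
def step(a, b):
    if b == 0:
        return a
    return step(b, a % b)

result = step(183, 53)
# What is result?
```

step(183, 53) -> step(53, 24) -> step(24, 5) -> step(5, 4) -> step(4, 1) -> step(1, 0) -> 1

Answer: 1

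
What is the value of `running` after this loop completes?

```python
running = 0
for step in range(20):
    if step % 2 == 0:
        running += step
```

Sum of even numbers 0 to 19
`running` takes the values: 0 → 2 → 6 → 12 → 20 → 30 → 42 → 56 → 72 → 90

Answer: 90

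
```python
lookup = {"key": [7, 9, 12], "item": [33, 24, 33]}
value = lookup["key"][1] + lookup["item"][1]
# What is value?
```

Trace:
`lookup = {"key": [7, 9, 12], "item": [33, 24, 33]}` → lookup = {'key': [7, 9, 12], 'item': [33, 24, 33]}
`value = lookup["key"][1] + lookup["item"][1]` → value = 33
So value = 33

Answer: 33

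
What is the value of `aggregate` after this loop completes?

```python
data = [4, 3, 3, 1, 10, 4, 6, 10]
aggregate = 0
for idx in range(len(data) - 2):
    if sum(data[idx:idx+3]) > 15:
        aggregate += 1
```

Count windows with sum > 15
`aggregate` takes the values: 0 → 1 → 2

Answer: 2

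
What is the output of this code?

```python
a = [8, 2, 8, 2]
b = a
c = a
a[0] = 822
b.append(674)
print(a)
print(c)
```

Key concept: multiple aliases.
Step by step:
`a = [8, 2, 8, 2]` → a = [8, 2, 8, 2]
`b = a` → b = [8, 2, 8, 2] (same object as a)
`c = a` → c = [8, 2, 8, 2] (same object as a, b)
`a[0] = 822` → a = [822, 2, 8, 2] (same object as b, c); b = [822, 2, 8, 2] (same object as a, c); c = [822, 2, 8, 2] (same object as a, b)
`b.append(674)` → a = [822, 2, 8, 2, 674] (same object as b, c); b = [822, 2, 8, 2, 674] (same object as a, c); c = [822, 2, 8, 2, 674] (same object as a, b)
`print(a)` → prints [822, 2, 8, 2, 674]
`print(c)` → prints [822, 2, 8, 2, 674]

Answer:
[822, 2, 8, 2, 674]
[822, 2, 8, 2, 674]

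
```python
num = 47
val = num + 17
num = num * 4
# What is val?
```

Trace:
`num = 47` → num = 47
`val = num + 17` → val = 64
`num = num * 4` → num = 188
So val = 64

Answer: 64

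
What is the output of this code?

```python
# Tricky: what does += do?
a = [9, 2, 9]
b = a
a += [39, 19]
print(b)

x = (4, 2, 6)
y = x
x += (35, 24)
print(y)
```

Key concept: += behavior differs for mutable vs immutable.
Step by step:
`a = [9, 2, 9]` → a = [9, 2, 9]
`b = a` → b = [9, 2, 9] (same object as a)
`a += [39, 19]` → a = [9, 2, 9, 39, 19] (same object as b); b = [9, 2, 9, 39, 19] (same object as a)
`print(b)` → prints [9, 2, 9, 39, 19]
`x = (4, 2, 6)` → x = (4, 2, 6)
`y = x` → y = (4, 2, 6)
`x += (35, 24)` → x = (4, 2, 6, 35, 24)
`print(y)` → prints (4, 2, 6)

Answer:
[9, 2, 9, 39, 19]
(4, 2, 6)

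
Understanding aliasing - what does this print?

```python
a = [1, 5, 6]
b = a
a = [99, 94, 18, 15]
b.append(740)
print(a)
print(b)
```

Key concept: rebinding vs mutation: a is rebound to a new list, b still points at the original.
Step by step:
`a = [1, 5, 6]` → a = [1, 5, 6]
`b = a` → b = [1, 5, 6] (same object as a)
`a = [99, 94, 18, 15]` → a = [99, 94, 18, 15]
`b.append(740)` → b = [1, 5, 6, 740]
`print(a)` → prints [99, 94, 18, 15]
`print(b)` → prints [1, 5, 6, 740]

Answer:
[99, 94, 18, 15]
[1, 5, 6, 740]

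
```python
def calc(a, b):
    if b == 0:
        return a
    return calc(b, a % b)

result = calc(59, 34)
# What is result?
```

calc(59, 34) -> calc(34, 25) -> calc(25, 9) -> calc(9, 7) -> calc(7, 2) -> calc(2, 1) -> calc(1, 0) -> 1

Answer: 1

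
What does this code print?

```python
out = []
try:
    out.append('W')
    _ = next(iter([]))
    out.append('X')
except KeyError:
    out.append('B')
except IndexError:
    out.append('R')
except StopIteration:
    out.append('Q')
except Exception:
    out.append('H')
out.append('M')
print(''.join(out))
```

Execution trace: 'W' (try body) → 'Q' (except StopIteration) → 'M' (after the try/except). Output: WQM

Answer: WQM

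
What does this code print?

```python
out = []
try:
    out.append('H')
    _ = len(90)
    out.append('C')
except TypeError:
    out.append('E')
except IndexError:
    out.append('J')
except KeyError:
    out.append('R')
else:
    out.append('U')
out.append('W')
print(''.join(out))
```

Execution trace: 'H' (try body) → 'E' (except TypeError) → 'W' (after the try/except). Output: HEW

Answer: HEW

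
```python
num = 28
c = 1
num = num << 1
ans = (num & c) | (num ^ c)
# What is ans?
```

Trace:
`num = 28` → num = 28
`c = 1` → c = 1
`num = num << 1` → num = 56
`ans = (num & c) | (num ^ c)` → ans = 57
So ans = 57

Answer: 57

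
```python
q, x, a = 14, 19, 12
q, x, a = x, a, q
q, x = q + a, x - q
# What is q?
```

Trace:
`q, x, a = 14, 19, 12` → q = 14; x = 19; a = 12
`q, x, a = x, a, q` → q = 19; x = 12; a = 14
`q, x = q + a, x - q` → q = 33; x = -7
So q = 33

Answer: 33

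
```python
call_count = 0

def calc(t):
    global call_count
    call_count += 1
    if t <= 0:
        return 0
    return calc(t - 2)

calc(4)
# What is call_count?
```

Linear recursion stepping by 2: 3 calls from t=4 down to ≤0.

Answer: 3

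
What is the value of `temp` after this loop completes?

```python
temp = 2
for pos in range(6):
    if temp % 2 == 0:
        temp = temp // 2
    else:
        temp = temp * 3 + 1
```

Collatz-style transformation from 2
`temp` takes the values: 2 → 1 → 4 → 2 → 1 → 4 → 2

Answer: 2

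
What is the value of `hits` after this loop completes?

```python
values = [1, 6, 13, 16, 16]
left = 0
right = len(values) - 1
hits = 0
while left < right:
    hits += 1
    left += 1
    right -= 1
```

Iterations until pointers meet (list length 5)
`hits` takes the values: 0 → 1 → 2

Answer: 2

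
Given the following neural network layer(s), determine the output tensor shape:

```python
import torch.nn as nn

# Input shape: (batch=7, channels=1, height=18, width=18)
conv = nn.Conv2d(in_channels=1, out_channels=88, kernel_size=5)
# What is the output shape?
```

Input: (7, 1, 18, 18) -> Output: (7, 88, 14, 14)

Answer: (7, 88, 14, 14)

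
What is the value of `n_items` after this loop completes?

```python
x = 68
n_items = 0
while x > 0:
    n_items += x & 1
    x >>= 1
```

Count set bits in 68 (binary: 0b1000100)
`n_items` takes the values: 0 → 1 → 2

Answer: 2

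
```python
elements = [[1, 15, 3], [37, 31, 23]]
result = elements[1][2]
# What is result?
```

Trace:
`elements = [[1, 15, 3], [37, 31, 23]]` → elements = [[1, 15, 3], [37, 31, 23]]
`result = elements[1][2]` → result = 23
So result = 23

Answer: 23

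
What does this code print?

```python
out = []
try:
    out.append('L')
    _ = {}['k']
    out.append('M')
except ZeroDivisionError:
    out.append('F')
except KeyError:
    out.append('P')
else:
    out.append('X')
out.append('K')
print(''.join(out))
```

Execution trace: 'L' (try body) → 'P' (except KeyError) → 'K' (after the try/except). Output: LPK

Answer: LPK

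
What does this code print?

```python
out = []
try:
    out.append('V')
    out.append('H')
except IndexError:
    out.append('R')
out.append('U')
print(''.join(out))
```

Execution trace: 'V' (try body) → 'H' (try body, no exception) → 'U' (after the try/except). Output: VHU

Answer: VHU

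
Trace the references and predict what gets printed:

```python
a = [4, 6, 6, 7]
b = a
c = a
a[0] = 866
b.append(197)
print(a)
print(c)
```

Key concept: multiple aliases.
Step by step:
`a = [4, 6, 6, 7]` → a = [4, 6, 6, 7]
`b = a` → b = [4, 6, 6, 7] (same object as a)
`c = a` → c = [4, 6, 6, 7] (same object as a, b)
`a[0] = 866` → a = [866, 6, 6, 7] (same object as b, c); b = [866, 6, 6, 7] (same object as a, c); c = [866, 6, 6, 7] (same object as a, b)
`b.append(197)` → a = [866, 6, 6, 7, 197] (same object as b, c); b = [866, 6, 6, 7, 197] (same object as a, c); c = [866, 6, 6, 7, 197] (same object as a, b)
`print(a)` → prints [866, 6, 6, 7, 197]
`print(c)` → prints [866, 6, 6, 7, 197]

Answer:
[866, 6, 6, 7, 197]
[866, 6, 6, 7, 197]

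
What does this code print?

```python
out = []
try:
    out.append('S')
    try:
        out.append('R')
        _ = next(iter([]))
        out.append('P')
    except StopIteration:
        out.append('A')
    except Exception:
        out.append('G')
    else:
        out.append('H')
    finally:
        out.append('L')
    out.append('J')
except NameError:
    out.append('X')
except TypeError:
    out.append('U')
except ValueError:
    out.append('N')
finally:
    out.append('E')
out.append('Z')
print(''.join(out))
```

Execution trace: 'S' (try body) → 'R' (inner try body) → 'A' (inner except StopIteration) → 'L' (inner finally) → 'J' (try body, no exception) → 'E' (finally) → 'Z' (after the try/except). Output: SRALJEZ

Answer: SRALJEZ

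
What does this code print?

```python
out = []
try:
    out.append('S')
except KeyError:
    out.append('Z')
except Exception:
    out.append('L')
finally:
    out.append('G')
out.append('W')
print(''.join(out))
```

Execution trace: 'S' (try body, no exception) → 'G' (finally) → 'W' (after the try/except). Output: SGW

Answer: SGW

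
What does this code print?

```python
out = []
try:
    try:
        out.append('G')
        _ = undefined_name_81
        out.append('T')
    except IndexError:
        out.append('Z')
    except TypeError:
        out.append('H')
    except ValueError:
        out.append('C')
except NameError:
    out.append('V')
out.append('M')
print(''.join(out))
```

Execution trace: 'G' (try body) → 'V' (outer except NameError) → 'M' (after the try/except). Output: GVM

Answer: GVM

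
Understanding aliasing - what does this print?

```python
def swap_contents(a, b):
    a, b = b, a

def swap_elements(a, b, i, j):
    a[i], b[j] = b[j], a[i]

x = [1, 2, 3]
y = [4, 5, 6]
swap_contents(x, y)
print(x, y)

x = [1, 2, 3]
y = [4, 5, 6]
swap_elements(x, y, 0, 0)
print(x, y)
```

Key concept: parameter rebinding vs mutation.
Step by step:
`x = [1, 2, 3]` → x = [1, 2, 3]
`y = [4, 5, 6]` → y = [4, 5, 6]
`swap_contents(x, y)` → no visible change to tracked variables
`print(x, y)` → prints [1, 2, 3] [4, 5, 6]
`x = [1, 2, 3]` → x = [1, 2, 3]
`y = [4, 5, 6]` → y = [4, 5, 6]
`swap_elements(x, y, 0, 0)` → x = [4, 2, 3]; y = [1, 5, 6]
`print(x, y)` → prints [4, 2, 3] [1, 5, 6]

Answer:
[1, 2, 3] [4, 5, 6]
[4, 2, 3] [1, 5, 6]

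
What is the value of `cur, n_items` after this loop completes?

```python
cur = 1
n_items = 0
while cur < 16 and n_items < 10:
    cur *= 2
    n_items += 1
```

Double until >= 16 or 10 iterations
`cur, n_items` takes the values: (1, 0) → (2, 0) → (2, 1) → (4, 1) → (4, 2) → (8, 2) → (8, 3) → (16, 3) → (16, 4)

Answer: 16, 4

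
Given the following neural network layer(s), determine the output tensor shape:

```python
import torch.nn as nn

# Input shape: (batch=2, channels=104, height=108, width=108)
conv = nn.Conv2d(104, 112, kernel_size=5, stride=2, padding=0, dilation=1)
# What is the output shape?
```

Input: (2, 104, 108, 108) -> Output: (2, 112, 52, 52)

Answer: (2, 112, 52, 52)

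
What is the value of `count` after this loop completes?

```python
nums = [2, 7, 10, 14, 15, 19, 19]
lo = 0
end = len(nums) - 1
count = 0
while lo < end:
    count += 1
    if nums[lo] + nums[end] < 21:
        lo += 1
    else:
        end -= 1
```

Steps to find pair summing to 21
`count` takes the values: 0 → 1 → 2 → 3 → 4 → 5 → 6

Answer: 6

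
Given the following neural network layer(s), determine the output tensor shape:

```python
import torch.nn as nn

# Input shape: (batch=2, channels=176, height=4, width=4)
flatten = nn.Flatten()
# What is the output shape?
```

Input: (2, 176, 4, 4) -> Output: (2, 2816)

Answer: (2, 2816)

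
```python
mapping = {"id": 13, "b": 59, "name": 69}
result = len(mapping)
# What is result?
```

Trace:
`mapping = {"id": 13, "b": 59, "name": 69}` → mapping = {'id': 13, 'b': 59, 'name': 69}
`result = len(mapping)` → result = 3
So result = 3

Answer: 3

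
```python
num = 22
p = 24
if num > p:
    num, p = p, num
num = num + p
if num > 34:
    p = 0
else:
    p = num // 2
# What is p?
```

Trace:
`num = 22` → num = 22
`p = 24` → p = 24
`if num > p: ...` → num > p is False → no variable changes
`num = num + p` → num = 46
`if num > 34: ...` → num > 34 is True → p = 0
So p = 0

Answer: 0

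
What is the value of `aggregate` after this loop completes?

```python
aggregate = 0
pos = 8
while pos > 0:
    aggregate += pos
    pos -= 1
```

Sum 8 down to 1
`aggregate` takes the values: 0 → 8 → 15 → 21 → 26 → 30 → 33 → 35 → 36

Answer: 36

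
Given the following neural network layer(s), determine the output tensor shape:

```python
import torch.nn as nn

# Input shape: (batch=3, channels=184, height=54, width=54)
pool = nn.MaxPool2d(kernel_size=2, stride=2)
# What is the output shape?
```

Input: (3, 184, 54, 54) -> Output: (3, 184, 27, 27)

Answer: (3, 184, 27, 27)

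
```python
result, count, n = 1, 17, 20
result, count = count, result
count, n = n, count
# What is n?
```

Trace:
`result, count, n = 1, 17, 20` → result = 1; count = 17; n = 20
`result, count = count, result` → result = 17; count = 1
`count, n = n, count` → count = 20; n = 1
So n = 1

Answer: 1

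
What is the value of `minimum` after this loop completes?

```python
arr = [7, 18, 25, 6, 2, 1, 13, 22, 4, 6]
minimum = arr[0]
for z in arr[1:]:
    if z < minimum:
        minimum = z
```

Minimum of [7, 18, 25, 6, 2, 1, 13, 22, 4, 6]
`minimum` takes the values: 7 → 6 → 2 → 1

Answer: 1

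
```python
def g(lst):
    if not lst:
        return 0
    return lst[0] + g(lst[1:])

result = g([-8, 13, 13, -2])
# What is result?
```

(-8) + 13 + 13 + (-2) + 0 = 16

Answer: 16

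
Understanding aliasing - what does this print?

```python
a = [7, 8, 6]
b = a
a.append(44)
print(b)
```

Key concept: basic list aliasing.
Step by step:
`a = [7, 8, 6]` → a = [7, 8, 6]
`b = a` → b = [7, 8, 6] (same object as a)
`a.append(44)` → a = [7, 8, 6, 44] (same object as b); b = [7, 8, 6, 44] (same object as a)
`print(b)` → prints [7, 8, 6, 44]

Answer: [7, 8, 6, 44]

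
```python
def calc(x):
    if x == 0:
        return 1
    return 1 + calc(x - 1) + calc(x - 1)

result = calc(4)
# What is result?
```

calc(x) = 1 + 2·calc(x-1), calc(0)=1. Closed form: (1+1)·2^4 - 1 = 31.

Answer: 31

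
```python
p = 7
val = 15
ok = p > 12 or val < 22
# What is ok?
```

Trace:
`p = 7` → p = 7
`val = 15` → val = 15
`ok = p > 12 or val < 22` → ok = True
So ok = True

Answer: True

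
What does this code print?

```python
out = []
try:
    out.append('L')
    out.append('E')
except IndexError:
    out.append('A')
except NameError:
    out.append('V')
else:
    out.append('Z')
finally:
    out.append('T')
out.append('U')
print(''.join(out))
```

Execution trace: 'L' (try body) → 'E' (try body, no exception) → 'Z' (else) → 'T' (finally) → 'U' (after the try/except). Output: LEZTU

Answer: LEZTU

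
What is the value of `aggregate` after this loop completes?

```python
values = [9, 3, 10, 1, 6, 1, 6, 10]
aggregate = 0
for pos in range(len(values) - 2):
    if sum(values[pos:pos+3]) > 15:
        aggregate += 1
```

Count windows with sum > 15
`aggregate` takes the values: 0 → 1 → 2 → 3

Answer: 3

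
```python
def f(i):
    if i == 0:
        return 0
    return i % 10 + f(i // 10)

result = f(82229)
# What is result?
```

Sum of digits of 82229: 9 + 2 + 2 + 2 + 8 = 23

Answer: 23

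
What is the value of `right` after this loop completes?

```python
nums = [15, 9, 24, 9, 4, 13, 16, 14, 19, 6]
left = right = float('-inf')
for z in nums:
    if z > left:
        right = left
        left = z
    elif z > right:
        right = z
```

Second largest (with repeats) in [15, 9, 24, 9, 4, 13, 16, 14, 19, 6]
`right` takes the values: -inf → 9 → 15 → 16 → 19

Answer: 19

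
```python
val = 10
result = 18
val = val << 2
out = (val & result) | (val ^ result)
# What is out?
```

Trace:
`val = 10` → val = 10
`result = 18` → result = 18
`val = val << 2` → val = 40
`out = (val & result) | (val ^ result)` → out = 58
So out = 58

Answer: 58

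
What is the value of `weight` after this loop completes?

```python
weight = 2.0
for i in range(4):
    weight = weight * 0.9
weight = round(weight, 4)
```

Exponential decay: 2.0 * 0.9^4
`weight` takes the values: 2.0 → 1.8 → 1.62 → 1.458 → 1.3122

Answer: 1.3122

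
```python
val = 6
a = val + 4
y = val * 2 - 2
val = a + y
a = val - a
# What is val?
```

Trace:
`val = 6` → val = 6
`a = val + 4` → a = 10
`y = val * 2 - 2` → y = 10
`val = a + y` → val = 20
`a = val - a` → a = 10
So val = 20

Answer: 20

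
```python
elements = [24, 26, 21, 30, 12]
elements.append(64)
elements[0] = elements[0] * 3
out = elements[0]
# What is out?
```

Trace:
`elements = [24, 26, 21, 30, 12]` → elements = [24, 26, 21, 30, 12]
`elements.append(64)` → elements = [24, 26, 21, 30, 12, 64]
`elements[0] = elements[0] * 3` → elements = [72, 26, 21, 30, 12, 64]
`out = elements[0]` → out = 72
So out = 72

Answer: 72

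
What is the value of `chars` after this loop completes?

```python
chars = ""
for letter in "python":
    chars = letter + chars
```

Reverse 'python'
`chars` takes the values: "" → "p" → "yp" → "typ" → "htyp" → "ohtyp" → "nohtyp"

Answer: "nohtyp"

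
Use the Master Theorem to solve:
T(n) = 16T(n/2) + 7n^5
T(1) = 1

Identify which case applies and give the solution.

a=16, b=2, f(n)=7n^5. log_2(16) = 4. Since c=5 > 4 and the regularity condition holds (16(n/2)^5 = (16/2^5)n^5 with 16/2^5 < 1), Case 3 applies: T(n) = Θ(f(n)) = O(n^5).

Answer: O(n^5) - Case 3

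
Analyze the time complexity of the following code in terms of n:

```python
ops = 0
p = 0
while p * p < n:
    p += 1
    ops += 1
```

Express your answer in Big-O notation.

Each loop level contributes: √n. Multiplying the contributions gives O(√n).

Answer: O(√n)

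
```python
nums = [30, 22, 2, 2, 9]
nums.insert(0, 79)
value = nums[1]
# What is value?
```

Trace:
`nums = [30, 22, 2, 2, 9]` → nums = [30, 22, 2, 2, 9]
`nums.insert(0, 79)` → nums = [79, 30, 22, 2, 2, 9]
`value = nums[1]` → value = 30
So value = 30

Answer: 30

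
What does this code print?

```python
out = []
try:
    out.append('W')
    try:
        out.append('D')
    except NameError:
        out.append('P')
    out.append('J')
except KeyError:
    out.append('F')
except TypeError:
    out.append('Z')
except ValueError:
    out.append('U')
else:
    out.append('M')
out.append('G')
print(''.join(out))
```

Execution trace: 'W' (try body) → 'D' (inner try body, no exception) → 'J' (try body, no exception) → 'M' (else) → 'G' (after the try/except). Output: WDJMG

Answer: WDJMG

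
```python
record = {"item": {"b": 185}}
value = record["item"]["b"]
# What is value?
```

Trace:
`record = {"item": {"b": 185}}` → record = {'item': {'b': 185}}
`value = record["item"]["b"]` → value = 185
So value = 185

Answer: 185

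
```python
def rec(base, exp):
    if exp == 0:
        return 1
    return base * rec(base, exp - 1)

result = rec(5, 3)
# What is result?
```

rec(5, 3) = 5 * 5 * 5 = 125

Answer: 125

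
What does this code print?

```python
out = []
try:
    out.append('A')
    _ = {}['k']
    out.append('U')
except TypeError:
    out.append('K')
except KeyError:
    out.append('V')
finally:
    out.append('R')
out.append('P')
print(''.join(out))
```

Execution trace: 'A' (try body) → 'V' (except KeyError) → 'R' (finally) → 'P' (after the try/except). Output: AVRP

Answer: AVRP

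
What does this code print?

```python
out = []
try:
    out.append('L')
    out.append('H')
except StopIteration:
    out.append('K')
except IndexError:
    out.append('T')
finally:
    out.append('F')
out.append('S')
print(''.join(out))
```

Execution trace: 'L' (try body) → 'H' (try body, no exception) → 'F' (finally) → 'S' (after the try/except). Output: LHFS

Answer: LHFS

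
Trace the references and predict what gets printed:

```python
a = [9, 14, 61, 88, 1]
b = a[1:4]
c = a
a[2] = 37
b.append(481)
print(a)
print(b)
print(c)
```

Key concept: slice vs alias.
Step by step:
`a = [9, 14, 61, 88, 1]` → a = [9, 14, 61, 88, 1]
`b = a[1:4]` → b = [14, 61, 88]
`c = a` → c = [9, 14, 61, 88, 1] (same object as a)
`a[2] = 37` → a = [9, 14, 37, 88, 1] (same object as c); c = [9, 14, 37, 88, 1] (same object as a)
`b.append(481)` → b = [14, 61, 88, 481]
`print(a)` → prints [9, 14, 37, 88, 1]
`print(b)` → prints [14, 61, 88, 481]
`print(c)` → prints [9, 14, 37, 88, 1]

Answer:
[9, 14, 37, 88, 1]
[14, 61, 88, 481]
[9, 14, 37, 88, 1]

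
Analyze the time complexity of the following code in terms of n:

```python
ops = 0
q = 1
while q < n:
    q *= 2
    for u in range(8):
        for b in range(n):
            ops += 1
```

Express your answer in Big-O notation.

Each loop level contributes: log n × 1 × n. Multiplying the contributions gives O(n log n).

Answer: O(n log n)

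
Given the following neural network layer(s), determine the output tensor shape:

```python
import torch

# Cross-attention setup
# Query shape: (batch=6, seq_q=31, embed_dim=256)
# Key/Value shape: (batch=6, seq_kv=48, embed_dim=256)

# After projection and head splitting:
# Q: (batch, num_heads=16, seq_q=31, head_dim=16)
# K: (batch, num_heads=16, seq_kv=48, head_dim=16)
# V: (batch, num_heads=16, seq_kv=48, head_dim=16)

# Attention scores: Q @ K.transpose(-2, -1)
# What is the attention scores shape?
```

Input: (6, 31, 256) -> Output: (6, 16, 31, 48)

Answer: (6, 16, 31, 48)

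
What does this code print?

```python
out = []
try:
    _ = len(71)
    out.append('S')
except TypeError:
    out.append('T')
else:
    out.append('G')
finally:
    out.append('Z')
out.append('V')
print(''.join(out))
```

Execution trace: 'T' (except TypeError) → 'Z' (finally) → 'V' (after the try/except). Output: TZV

Answer: TZV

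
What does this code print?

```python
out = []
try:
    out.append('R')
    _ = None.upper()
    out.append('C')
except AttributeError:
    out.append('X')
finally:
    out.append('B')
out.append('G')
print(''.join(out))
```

Execution trace: 'R' (try body) → 'X' (except AttributeError) → 'B' (finally) → 'G' (after the try/except). Output: RXBG

Answer: RXBG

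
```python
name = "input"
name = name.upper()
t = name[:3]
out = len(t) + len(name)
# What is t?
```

Trace:
`name = "input"` → name = 'input'
`name = name.upper()` → name = 'INPUT'
`t = name[:3]` → t = 'INP'
`out = len(t) + len(name)` → out = 8
So t = 'INP'

Answer: 'INP'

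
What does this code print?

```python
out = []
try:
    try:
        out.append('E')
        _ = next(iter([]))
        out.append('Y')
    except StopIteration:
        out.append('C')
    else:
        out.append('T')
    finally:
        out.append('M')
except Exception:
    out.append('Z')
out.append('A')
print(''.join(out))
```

Execution trace: 'E' (inner try body) → 'C' (inner except StopIteration) → 'M' (inner finally) → 'A' (after the try/except). Output: ECMA

Answer: ECMA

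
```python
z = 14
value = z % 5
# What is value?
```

Trace:
`z = 14` → z = 14
`value = z % 5` → value = 4
So value = 4

Answer: 4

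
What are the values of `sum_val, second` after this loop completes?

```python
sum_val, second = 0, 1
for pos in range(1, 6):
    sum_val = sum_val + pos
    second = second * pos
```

Sum and factorial of 1 to 5
`sum_val, second` takes the values: (0, 1) → (1, 1) → (3, 1) → (3, 2) → (6, 2) → (6, 6) → (10, 6) → (10, 24) → (15, 24) → (15, 120)

Answer: 15, 120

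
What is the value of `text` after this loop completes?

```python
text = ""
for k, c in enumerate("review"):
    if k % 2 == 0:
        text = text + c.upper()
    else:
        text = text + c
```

Uppercase even positions in 'review'
`text` takes the values: "" → "R" → "Re" → "ReV" → "ReVi" → "ReViE" → "ReViEw"

Answer: "ReViEw"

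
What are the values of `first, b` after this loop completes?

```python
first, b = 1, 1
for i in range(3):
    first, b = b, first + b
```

Fibonacci: after 3 iterations
`first, b` takes the values: (1, 1) → (1, 2) → (2, 3) → (3, 5)

Answer: 3, 5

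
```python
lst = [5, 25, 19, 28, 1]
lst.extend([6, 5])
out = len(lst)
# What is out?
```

Trace:
`lst = [5, 25, 19, 28, 1]` → lst = [5, 25, 19, 28, 1]
`lst.extend([6, 5])` → lst = [5, 25, 19, 28, 1, 6, 5]
`out = len(lst)` → out = 7
So out = 7

Answer: 7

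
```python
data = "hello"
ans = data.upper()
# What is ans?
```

Trace:
`data = "hello"` → data = 'hello'
`ans = data.upper()` → ans = 'HELLO'
So ans = 'HELLO'

Answer: 'HELLO'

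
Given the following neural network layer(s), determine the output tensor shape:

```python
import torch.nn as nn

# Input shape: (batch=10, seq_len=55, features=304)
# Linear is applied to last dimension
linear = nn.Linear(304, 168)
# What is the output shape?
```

Input: (10, 55, 304) -> Output: (10, 55, 168)

Answer: (10, 55, 168)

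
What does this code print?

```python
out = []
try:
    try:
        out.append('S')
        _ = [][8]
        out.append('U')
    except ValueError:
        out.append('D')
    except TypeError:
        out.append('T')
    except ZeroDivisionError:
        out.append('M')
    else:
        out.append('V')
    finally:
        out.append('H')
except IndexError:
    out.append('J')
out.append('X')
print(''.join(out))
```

Execution trace: 'S' (try body) → 'H' (finally) → 'J' (outer except IndexError) → 'X' (after the try/except). Output: SHJX

Answer: SHJX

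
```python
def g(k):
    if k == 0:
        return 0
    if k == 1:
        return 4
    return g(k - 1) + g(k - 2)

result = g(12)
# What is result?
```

Build up from base cases: g(0)=0, g(1)=4, g(2)=4, g(3)=8, g(4)=12, g(5)=20, g(6)=32, ..., g(12)=576

Answer: 576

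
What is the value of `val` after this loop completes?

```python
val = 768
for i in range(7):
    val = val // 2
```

Halve 7 times: 768 // 2^7 = 6
`val` takes the values: 768 → 384 → 192 → 96 → 48 → 24 → 12 → 6

Answer: 6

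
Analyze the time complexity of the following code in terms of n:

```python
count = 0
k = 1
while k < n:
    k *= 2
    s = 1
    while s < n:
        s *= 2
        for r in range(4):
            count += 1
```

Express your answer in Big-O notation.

Each loop level contributes: log n × log n × 1. Multiplying the contributions gives O(log² n).

Answer: O(log² n)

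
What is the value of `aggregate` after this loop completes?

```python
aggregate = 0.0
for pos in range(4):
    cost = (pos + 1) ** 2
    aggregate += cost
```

Sum of squared losses 1² + 2² + ... + 4²
`aggregate` takes the values: 0.0 → 1.0 → 5.0 → 14.0 → 30.0

Answer: 30.0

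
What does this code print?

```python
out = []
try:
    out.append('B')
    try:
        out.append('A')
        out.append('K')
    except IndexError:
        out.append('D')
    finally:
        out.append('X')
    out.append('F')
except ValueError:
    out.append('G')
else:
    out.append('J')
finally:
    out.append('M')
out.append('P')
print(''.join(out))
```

Execution trace: 'B' (try body) → 'A' (inner try body) → 'K' (inner try body, no exception) → 'X' (inner finally) → 'F' (try body, no exception) → 'J' (else) → 'M' (finally) → 'P' (after the try/except). Output: BAKXFJMP

Answer: BAKXFJMP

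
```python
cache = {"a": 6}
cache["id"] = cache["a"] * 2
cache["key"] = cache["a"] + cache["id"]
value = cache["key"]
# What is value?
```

Trace:
`cache = {"a": 6}` → cache = {'a': 6}
`cache["id"] = cache["a"] * 2` → cache = {'a': 6, 'id': 12}
`cache["key"] = cache["a"] + cache["id"]` → cache = {'a': 6, 'id': 12, 'key': 18}
`value = cache["key"]` → value = 18
So value = 18

Answer: 18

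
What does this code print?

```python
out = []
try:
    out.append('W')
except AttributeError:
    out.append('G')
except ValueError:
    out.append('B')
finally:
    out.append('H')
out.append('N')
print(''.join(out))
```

Execution trace: 'W' (try body, no exception) → 'H' (finally) → 'N' (after the try/except). Output: WHN

Answer: WHN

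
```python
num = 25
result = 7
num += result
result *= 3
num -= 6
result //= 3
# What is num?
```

Trace:
`num = 25` → num = 25
`result = 7` → result = 7
`num += result` → num = 32
`result *= 3` → result = 21
`num -= 6` → num = 26
`result //= 3` → result = 7
So num = 26

Answer: 26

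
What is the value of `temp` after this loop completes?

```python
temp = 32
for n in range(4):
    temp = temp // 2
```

Halve 4 times: 32 // 2^4 = 2
`temp` takes the values: 32 → 16 → 8 → 4 → 2

Answer: 2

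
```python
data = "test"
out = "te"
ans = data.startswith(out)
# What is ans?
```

Trace:
`data = "test"` → data = 'test'
`out = "te"` → out = 'te'
`ans = data.startswith(out)` → ans = True
So ans = True

Answer: True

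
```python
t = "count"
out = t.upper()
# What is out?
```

Trace:
`t = "count"` → t = 'count'
`out = t.upper()` → out = 'COUNT'
So out = 'COUNT'

Answer: 'COUNT'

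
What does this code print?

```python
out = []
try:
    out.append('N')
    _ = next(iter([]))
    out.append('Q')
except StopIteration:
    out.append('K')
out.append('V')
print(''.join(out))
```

Execution trace: 'N' (try body) → 'K' (except StopIteration) → 'V' (after the try/except). Output: NKV

Answer: NKV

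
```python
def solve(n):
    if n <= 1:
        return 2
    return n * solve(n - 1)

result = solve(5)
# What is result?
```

solve(5) = 5 * 4 * 3 * 2 * 2 = 240

Answer: 240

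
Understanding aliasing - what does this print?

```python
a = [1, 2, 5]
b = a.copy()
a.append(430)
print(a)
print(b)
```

Key concept: list.copy() creates independent copy.
Step by step:
`a = [1, 2, 5]` → a = [1, 2, 5]
`b = a.copy()` → b = [1, 2, 5]
`a.append(430)` → a = [1, 2, 5, 430]
`print(a)` → prints [1, 2, 5, 430]
`print(b)` → prints [1, 2, 5]

Answer:
[1, 2, 5, 430]
[1, 2, 5]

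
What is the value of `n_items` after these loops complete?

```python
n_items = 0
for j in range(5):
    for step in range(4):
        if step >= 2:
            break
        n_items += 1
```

Inner breaks at 2, outer runs 5 times
`n_items` takes the values: 0 → 1 → 2 → 3 → 4 → 5 → 6 → 7 → 8 → 9 → 10

Answer: 10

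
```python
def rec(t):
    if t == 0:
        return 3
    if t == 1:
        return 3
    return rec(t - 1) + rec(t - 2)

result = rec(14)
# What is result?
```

Build up from base cases: rec(0)=3, rec(1)=3, rec(2)=6, rec(3)=9, rec(4)=15, rec(5)=24, rec(6)=39, ..., rec(14)=1830

Answer: 1830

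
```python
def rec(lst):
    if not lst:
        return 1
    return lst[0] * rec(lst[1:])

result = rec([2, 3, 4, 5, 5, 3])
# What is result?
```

Product over [2, 3, 4, 5, 5, 3] = 2 * 3 * 4 * 5 * 5 * 3 = 1800

Answer: 1800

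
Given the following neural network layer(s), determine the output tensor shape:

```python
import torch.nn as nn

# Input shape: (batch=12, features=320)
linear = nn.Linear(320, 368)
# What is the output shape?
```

Input: (12, 320) -> Output: (12, 368)

Answer: (12, 368)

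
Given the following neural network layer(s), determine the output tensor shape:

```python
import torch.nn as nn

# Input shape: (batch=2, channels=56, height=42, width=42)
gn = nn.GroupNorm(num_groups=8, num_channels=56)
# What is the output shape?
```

Input: (2, 56, 42, 42) -> Output: (2, 56, 42, 42)

Answer: (2, 56, 42, 42)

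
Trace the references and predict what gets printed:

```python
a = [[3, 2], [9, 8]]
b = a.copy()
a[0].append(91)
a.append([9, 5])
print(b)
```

Key concept: shallow copy with nested lists.
Step by step:
`a = [[3, 2], [9, 8]]` → a = [[3, 2], [9, 8]]
`b = a.copy()` → b = [[3, 2], [9, 8]]
`a[0].append(91)` → a = [[3, 2, 91], [9, 8]]; b = [[3, 2, 91], [9, 8]]
`a.append([9, 5])` → a = [[3, 2, 91], [9, 8], [9, 5]]
`print(b)` → prints [[3, 2, 91], [9, 8]]

Answer: [[3, 2, 91], [9, 8]]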